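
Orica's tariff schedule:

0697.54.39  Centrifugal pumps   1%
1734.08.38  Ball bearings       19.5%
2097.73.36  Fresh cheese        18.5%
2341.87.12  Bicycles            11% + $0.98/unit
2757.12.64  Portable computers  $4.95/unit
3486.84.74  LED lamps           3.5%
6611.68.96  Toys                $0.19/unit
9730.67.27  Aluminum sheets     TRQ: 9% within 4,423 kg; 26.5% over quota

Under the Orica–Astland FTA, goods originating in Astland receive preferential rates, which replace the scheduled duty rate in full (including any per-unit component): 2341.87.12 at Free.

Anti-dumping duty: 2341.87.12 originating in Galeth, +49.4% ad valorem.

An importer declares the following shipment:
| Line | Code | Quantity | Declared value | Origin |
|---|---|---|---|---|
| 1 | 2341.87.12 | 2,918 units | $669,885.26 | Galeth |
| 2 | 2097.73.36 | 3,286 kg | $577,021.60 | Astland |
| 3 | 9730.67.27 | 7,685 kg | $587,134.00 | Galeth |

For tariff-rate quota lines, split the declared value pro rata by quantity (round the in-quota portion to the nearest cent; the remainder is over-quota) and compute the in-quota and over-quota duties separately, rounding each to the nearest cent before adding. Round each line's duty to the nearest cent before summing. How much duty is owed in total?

Line 1 (2341.87.12, Galeth, 2,918 units, $669,885.26):
Base rate for 2341.87.12 is 11% + $0.98/unit.
2341.87.12 has an FTA preferential rate, but origin Galeth is not Astland; base rate stands.
Additional duty on 2341.87.12 from Galeth: +49.4%. Applied ad valorem rate: 11% + 49.4% = 60.4%.
Duty = $669,885.26 × 60.4% + 2,918 × $0.98 = $407,470.34.
Line 2 (2097.73.36, Astland, 3,286 kg, $577,021.60):
Base rate for 2097.73.36 is 18.5%.
Origin Astland is the FTA partner but 2097.73.36 is not on the preference list; base rate stands.
Duty = $577,021.60 × 18.5% = $106,749.00.
Line 3 (9730.67.27, Galeth, 7,685 kg, $587,134.00):
Code 9730.67.27 is under a tariff-rate quota (threshold 4,423 kg). In-quota: 4,423 kg at 9%; over-quota: 3,262 kg at 26.5%.
Pro-rata value split: in-quota = $587,134.00 × 4,423/7,685 = $337,917.20; over-quota = $587,134.00 − $337,917.20 = $249,216.80.
In-quota duty = $337,917.20 × 9% = $30,412.55. Over-quota duty = $249,216.80 × 26.5% = $66,042.45.
Line duty = $30,412.55 + $66,042.45 = $96,455.00.
Total = $407,470.34 + $106,749.00 + $96,455.00 = $610,674.34.

$610,674.34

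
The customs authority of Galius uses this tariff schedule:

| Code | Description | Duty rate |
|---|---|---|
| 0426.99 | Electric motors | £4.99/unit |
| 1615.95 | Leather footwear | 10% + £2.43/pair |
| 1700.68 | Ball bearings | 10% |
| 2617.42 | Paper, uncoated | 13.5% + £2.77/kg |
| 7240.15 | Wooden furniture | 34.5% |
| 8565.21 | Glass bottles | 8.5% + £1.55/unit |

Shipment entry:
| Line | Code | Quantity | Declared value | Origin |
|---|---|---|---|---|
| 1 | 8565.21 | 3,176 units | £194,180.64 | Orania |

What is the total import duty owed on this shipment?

£21,428.15

Line 1 (8565.21, Orania, 3,176 units, £194,180.64):
Base rate for 8565.21 is 8.5% + £1.55/unit.
Duty = £194,180.64 × 8.5% + 3,176 × £1.55 = £21,428.15.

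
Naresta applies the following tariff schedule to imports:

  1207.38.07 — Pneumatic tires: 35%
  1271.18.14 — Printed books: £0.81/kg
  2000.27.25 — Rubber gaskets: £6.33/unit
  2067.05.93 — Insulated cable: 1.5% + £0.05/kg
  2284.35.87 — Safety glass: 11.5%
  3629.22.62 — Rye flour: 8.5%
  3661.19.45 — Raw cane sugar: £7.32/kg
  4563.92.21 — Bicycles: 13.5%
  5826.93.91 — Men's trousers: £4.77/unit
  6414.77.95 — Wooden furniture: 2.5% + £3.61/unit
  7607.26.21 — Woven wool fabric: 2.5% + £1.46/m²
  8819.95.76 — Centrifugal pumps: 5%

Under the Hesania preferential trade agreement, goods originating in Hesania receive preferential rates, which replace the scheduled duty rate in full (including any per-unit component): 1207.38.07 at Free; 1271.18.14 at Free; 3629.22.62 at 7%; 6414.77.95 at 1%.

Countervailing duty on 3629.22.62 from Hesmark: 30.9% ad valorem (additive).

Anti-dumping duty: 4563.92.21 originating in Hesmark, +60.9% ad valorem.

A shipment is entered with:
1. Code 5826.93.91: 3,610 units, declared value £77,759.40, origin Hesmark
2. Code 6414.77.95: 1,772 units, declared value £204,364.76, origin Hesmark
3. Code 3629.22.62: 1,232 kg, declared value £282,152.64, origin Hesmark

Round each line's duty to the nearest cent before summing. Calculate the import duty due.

Line 1 (5826.93.91, Hesmark, 3,610 units, £77,759.40):
Base rate for 5826.93.91 is £4.77/unit.
Duty = 3,610 × £4.77 = £17,219.70.
Line 2 (6414.77.95, Hesmark, 1,772 units, £204,364.76):
Base rate for 6414.77.95 is 2.5% + £3.61/unit.
6414.77.95 has an FTA preferential rate, but origin Hesmark is not Hesania; base rate stands.
Duty = £204,364.76 × 2.5% + 1,772 × £3.61 = £11,506.04.
Line 3 (3629.22.62, Hesmark, 1,232 kg, £282,152.64):
Base rate for 3629.22.62 is 8.5%.
3629.22.62 has an FTA preferential rate, but origin Hesmark is not Hesania; base rate stands.
Additional duty on 3629.22.62 from Hesmark: +30.9%. Applied ad valorem rate: 8.5% + 30.9% = 39.4%.
Duty = £282,152.64 × 39.4% = £111,168.14.
Total = £17,219.70 + £11,506.04 + £111,168.14 = £139,893.88.

£139,893.88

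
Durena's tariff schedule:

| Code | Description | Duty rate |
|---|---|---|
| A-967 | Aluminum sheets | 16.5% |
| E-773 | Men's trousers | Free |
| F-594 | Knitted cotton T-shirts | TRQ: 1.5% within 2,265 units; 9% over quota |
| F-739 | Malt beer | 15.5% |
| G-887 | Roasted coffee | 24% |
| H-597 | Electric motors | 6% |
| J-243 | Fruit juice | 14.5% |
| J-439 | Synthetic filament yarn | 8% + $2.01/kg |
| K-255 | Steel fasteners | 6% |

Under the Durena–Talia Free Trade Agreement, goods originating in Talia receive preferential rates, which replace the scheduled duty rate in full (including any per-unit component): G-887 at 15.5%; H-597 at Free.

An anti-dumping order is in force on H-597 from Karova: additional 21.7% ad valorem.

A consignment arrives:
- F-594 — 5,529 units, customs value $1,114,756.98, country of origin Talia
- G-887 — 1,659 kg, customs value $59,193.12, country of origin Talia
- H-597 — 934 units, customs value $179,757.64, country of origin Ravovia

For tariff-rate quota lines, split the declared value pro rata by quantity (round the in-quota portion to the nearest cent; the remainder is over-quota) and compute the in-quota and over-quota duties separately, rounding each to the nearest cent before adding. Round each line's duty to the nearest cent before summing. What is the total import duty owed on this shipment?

$86,038.32

Line 1 (F-594, Talia, 5,529 units, $1,114,756.98):
Code F-594 is under a tariff-rate quota (threshold 2,265 units). In-quota: 2,265 units at 1.5%; over-quota: 3,264 units at 9%.
Pro-rata value split: in-quota = $1,114,756.98 × 2,265/5,529 = $456,669.30; over-quota = $1,114,756.98 − $456,669.30 = $658,087.68.
In-quota duty = $456,669.30 × 1.5% = $6,850.04. Over-quota duty = $658,087.68 × 9% = $59,227.89.
Line duty = $6,850.04 + $59,227.89 = $66,077.93.
Line 2 (G-887, Talia, 1,659 kg, $59,193.12):
Base rate for G-887 is 24%.
Origin Talia qualifies under the Durena–Talia agreement and G-887 is covered: preferential rate 15.5% applies instead.
Duty = $59,193.12 × 15.5% = $9,174.93.
Line 3 (H-597, Ravovia, 934 units, $179,757.64):
Base rate for H-597 is 6%.
H-597 has an FTA preferential rate, but origin Ravovia is not Talia; base rate stands.
The additional-duty order on H-597 targets Karova, not Ravovia; it does not apply.
Duty = $179,757.64 × 6% = $10,785.46.
Total = $66,077.93 + $9,174.93 + $10,785.46 = $86,038.32.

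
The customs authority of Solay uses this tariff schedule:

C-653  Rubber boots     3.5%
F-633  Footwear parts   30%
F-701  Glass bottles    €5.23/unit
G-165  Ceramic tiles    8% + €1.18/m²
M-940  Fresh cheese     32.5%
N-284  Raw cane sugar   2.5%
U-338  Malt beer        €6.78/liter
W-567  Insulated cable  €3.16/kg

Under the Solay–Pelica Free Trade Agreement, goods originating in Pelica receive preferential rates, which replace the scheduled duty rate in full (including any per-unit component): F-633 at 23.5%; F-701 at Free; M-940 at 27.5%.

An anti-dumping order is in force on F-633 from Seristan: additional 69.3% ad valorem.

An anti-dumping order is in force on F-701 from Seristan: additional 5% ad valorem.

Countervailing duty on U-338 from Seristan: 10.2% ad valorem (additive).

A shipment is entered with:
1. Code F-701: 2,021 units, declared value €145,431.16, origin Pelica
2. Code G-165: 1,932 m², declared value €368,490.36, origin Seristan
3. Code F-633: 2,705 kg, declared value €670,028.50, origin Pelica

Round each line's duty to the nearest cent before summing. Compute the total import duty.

Line 1 (F-701, Pelica, 2,021 units, €145,431.16):
Base rate for F-701 is €5.23/unit.
Origin Pelica qualifies under the Solay–Pelica agreement and F-701 is covered: preferential rate Free applies instead.
The additional-duty order on F-701 targets Seristan, not Pelica; it does not apply.
Duty = €145,431.16 × 0% = €0.00.
Line 2 (G-165, Seristan, 1,932 m², €368,490.36):
Base rate for G-165 is 8% + €1.18/m².
Duty = €368,490.36 × 8% + 1,932 × €1.18 = €31,758.99.
Line 3 (F-633, Pelica, 2,705 kg, €670,028.50):
Base rate for F-633 is 30%.
Origin Pelica qualifies under the Solay–Pelica agreement and F-633 is covered: preferential rate 23.5% applies instead.
The additional-duty order on F-633 targets Seristan, not Pelica; it does not apply.
Duty = €670,028.50 × 23.5% = €157,456.70.
Total = €0.00 + €31,758.99 + €157,456.70 = €189,215.69.

€189,215.69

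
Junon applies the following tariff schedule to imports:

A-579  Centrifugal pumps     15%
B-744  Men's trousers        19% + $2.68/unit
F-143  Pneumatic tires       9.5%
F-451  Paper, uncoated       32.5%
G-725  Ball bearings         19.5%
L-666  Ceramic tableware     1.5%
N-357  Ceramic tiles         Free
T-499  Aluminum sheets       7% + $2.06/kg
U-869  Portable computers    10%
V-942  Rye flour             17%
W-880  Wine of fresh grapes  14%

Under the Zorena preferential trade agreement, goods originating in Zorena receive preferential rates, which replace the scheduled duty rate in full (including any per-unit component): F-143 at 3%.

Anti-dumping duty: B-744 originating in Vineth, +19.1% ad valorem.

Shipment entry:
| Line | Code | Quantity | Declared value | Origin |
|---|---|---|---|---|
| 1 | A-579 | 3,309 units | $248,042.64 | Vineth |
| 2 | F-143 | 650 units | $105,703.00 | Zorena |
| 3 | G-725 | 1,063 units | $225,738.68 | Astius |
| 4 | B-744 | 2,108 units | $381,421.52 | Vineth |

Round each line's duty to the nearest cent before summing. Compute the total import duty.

$235,367.57

Line 1 (A-579, Vineth, 3,309 units, $248,042.64):
Base rate for A-579 is 15%.
Duty = $248,042.64 × 15% = $37,206.40.
Line 2 (F-143, Zorena, 650 units, $105,703.00):
Base rate for F-143 is 9.5%.
Origin Zorena qualifies under the Junon–Zorena agreement and F-143 is covered: preferential rate 3% applies instead.
Duty = $105,703.00 × 3% = $3,171.09.
Line 3 (G-725, Astius, 1,063 units, $225,738.68):
Base rate for G-725 is 19.5%.
Duty = $225,738.68 × 19.5% = $44,019.04.
Line 4 (B-744, Vineth, 2,108 units, $381,421.52):
Base rate for B-744 is 19% + $2.68/unit.
Additional duty on B-744 from Vineth: +19.1%. Applied ad valorem rate: 19% + 19.1% = 38.1%.
Duty = $381,421.52 × 38.1% + 2,108 × $2.68 = $150,971.04.
Total = $37,206.40 + $3,171.09 + $44,019.04 + $150,971.04 = $235,367.57.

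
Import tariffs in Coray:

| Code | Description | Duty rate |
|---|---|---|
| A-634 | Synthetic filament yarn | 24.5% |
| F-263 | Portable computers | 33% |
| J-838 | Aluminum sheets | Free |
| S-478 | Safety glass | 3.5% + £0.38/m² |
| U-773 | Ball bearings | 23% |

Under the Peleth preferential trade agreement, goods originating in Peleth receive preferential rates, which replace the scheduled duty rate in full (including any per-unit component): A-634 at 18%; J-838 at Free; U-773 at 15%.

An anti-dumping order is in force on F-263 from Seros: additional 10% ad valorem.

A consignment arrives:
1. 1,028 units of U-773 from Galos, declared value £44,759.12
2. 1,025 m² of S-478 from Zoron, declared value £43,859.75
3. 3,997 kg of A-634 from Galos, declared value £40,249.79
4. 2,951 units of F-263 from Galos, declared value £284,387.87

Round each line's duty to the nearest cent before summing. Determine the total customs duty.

Line 1 (U-773, Galos, 1,028 units, £44,759.12):
Base rate for U-773 is 23%.
U-773 has an FTA preferential rate, but origin Galos is not Peleth; base rate stands.
Duty = £44,759.12 × 23% = £10,294.60.
Line 2 (S-478, Zoron, 1,025 m², £43,859.75):
Base rate for S-478 is 3.5% + £0.38/m².
Duty = £43,859.75 × 3.5% + 1,025 × £0.38 = £1,924.59.
Line 3 (A-634, Galos, 3,997 kg, £40,249.79):
Base rate for A-634 is 24.5%.
A-634 has an FTA preferential rate, but origin Galos is not Peleth; base rate stands.
Duty = £40,249.79 × 24.5% = £9,861.20.
Line 4 (F-263, Galos, 2,951 units, £284,387.87):
Base rate for F-263 is 33%.
The additional-duty order on F-263 targets Seros, not Galos; it does not apply.
Duty = £284,387.87 × 33% = £93,848.00.
Total = £10,294.60 + £1,924.59 + £9,861.20 + £93,848.00 = £115,928.39.

£115,928.39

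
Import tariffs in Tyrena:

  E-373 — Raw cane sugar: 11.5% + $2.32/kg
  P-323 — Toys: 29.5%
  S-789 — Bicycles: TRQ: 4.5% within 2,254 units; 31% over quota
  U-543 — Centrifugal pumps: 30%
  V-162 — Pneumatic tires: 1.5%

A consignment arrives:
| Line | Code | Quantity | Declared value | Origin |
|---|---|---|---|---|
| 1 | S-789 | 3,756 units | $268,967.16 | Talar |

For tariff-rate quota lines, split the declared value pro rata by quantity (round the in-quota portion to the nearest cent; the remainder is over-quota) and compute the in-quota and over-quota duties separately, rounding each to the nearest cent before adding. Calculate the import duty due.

Line 1 (S-789, Talar, 3,756 units, $268,967.16):
Code S-789 is under a tariff-rate quota (threshold 2,254 units). In-quota: 2,254 units at 4.5%; over-quota: 1,502 units at 31%.
Pro-rata value split: in-quota = $268,967.16 × 2,254/3,756 = $161,408.94; over-quota = $268,967.16 − $161,408.94 = $107,558.22.
In-quota duty = $161,408.94 × 4.5% = $7,263.40. Over-quota duty = $107,558.22 × 31% = $33,343.05.
Line duty = $7,263.40 + $33,343.05 = $40,606.45.

$40,606.45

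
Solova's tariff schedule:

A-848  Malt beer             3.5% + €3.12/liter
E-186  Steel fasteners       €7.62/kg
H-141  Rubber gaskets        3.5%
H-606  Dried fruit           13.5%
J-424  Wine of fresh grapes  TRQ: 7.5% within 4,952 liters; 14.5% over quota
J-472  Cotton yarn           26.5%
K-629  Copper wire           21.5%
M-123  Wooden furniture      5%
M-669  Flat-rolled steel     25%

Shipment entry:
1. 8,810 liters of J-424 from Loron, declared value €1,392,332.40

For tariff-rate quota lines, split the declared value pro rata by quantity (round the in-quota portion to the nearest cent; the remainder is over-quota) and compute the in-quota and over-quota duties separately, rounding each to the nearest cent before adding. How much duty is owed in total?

Line 1 (J-424, Loron, 8,810 liters, €1,392,332.40):
Code J-424 is under a tariff-rate quota (threshold 4,952 liters). In-quota: 4,952 liters at 7.5%; over-quota: 3,858 liters at 14.5%.
Pro-rata value split: in-quota = €1,392,332.40 × 4,952/8,810 = €782,614.08; over-quota = €1,392,332.40 − €782,614.08 = €609,718.32.
In-quota duty = €782,614.08 × 7.5% = €58,696.06. Over-quota duty = €609,718.32 × 14.5% = €88,409.16.
Line duty = €58,696.06 + €88,409.16 = €147,105.22.

€147,105.22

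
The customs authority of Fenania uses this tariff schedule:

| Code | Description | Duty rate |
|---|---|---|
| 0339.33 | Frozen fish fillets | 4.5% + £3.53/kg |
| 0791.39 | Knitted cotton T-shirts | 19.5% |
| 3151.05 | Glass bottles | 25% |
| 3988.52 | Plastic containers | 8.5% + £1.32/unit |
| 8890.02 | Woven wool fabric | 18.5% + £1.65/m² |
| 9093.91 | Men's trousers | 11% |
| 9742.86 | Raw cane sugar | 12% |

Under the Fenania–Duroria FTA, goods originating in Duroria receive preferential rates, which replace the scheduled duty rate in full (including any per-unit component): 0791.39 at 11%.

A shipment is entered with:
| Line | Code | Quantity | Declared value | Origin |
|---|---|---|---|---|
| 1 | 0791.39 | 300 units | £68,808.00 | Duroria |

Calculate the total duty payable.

£7,568.88

Line 1 (0791.39, Duroria, 300 units, £68,808.00):
Base rate for 0791.39 is 19.5%.
Origin Duroria qualifies under the Fenania–Duroria agreement and 0791.39 is covered: preferential rate 11% applies instead.
Duty = £68,808.00 × 11% = £7,568.88.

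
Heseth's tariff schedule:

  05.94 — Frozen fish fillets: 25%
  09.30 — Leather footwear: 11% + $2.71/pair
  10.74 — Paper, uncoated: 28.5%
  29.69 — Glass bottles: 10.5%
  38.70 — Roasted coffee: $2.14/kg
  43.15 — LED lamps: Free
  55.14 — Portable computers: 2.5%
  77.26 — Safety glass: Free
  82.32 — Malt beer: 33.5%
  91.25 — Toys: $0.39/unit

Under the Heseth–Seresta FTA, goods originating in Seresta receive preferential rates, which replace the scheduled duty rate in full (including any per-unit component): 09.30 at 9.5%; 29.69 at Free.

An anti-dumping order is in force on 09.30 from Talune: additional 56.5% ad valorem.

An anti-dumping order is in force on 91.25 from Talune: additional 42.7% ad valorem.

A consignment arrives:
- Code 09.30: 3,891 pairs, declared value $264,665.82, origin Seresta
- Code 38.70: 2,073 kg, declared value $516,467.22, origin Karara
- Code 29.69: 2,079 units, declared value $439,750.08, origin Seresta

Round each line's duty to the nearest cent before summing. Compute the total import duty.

Line 1 (09.30, Seresta, 3,891 pairs, $264,665.82):
Base rate for 09.30 is 11% + $2.71/pair.
Origin Seresta qualifies under the Heseth–Seresta agreement and 09.30 is covered: preferential rate 9.5% applies instead.
The additional-duty order on 09.30 targets Talune, not Seresta; it does not apply.
Duty = $264,665.82 × 9.5% = $25,143.25.
Line 2 (38.70, Karara, 2,073 kg, $516,467.22):
Base rate for 38.70 is $2.14/kg.
Duty = 2,073 × $2.14 = $4,436.22.
Line 3 (29.69, Seresta, 2,079 units, $439,750.08):
Base rate for 29.69 is 10.5%.
Origin Seresta qualifies under the Heseth–Seresta agreement and 29.69 is covered: preferential rate Free applies instead.
Duty = $439,750.08 × 0% = $0.00.
Total = $25,143.25 + $4,436.22 + $0.00 = $29,579.47.

$29,579.47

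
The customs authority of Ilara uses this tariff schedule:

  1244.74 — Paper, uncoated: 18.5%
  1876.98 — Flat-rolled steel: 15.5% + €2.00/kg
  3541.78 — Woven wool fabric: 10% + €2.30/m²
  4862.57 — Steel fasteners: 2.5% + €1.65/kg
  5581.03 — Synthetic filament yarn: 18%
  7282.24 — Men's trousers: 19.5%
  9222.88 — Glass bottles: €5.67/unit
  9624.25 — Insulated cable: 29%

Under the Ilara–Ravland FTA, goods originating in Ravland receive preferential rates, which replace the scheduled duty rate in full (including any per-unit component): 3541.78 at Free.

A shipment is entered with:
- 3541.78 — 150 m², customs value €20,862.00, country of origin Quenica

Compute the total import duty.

Line 1 (3541.78, Quenica, 150 m², €20,862.00):
Base rate for 3541.78 is 10% + €2.30/m².
3541.78 has an FTA preferential rate, but origin Quenica is not Ravland; base rate stands.
Duty = €20,862.00 × 10% + 150 × €2.30 = €2,431.20.

€2,431.20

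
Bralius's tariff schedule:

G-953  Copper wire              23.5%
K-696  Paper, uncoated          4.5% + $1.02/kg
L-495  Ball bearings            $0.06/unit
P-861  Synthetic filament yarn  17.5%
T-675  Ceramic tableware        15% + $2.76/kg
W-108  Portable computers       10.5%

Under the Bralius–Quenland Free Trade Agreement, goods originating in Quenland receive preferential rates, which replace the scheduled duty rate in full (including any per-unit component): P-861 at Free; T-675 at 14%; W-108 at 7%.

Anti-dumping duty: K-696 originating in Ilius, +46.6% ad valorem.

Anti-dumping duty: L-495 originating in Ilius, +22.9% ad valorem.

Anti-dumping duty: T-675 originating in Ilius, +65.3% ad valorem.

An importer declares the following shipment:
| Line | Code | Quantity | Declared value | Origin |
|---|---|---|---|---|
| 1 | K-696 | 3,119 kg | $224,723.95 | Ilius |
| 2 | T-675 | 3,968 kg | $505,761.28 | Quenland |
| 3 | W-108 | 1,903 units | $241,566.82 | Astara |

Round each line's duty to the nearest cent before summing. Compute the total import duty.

$214,186.42

Line 1 (K-696, Ilius, 3,119 kg, $224,723.95):
Base rate for K-696 is 4.5% + $1.02/kg.
Additional duty on K-696 from Ilius: +46.6%. Applied ad valorem rate: 4.5% + 46.6% = 51.1%.
Duty = $224,723.95 × 51.1% + 3,119 × $1.02 = $118,015.32.
Line 2 (T-675, Quenland, 3,968 kg, $505,761.28):
Base rate for T-675 is 15% + $2.76/kg.
Origin Quenland qualifies under the Bralius–Quenland agreement and T-675 is covered: preferential rate 14% applies instead.
The additional-duty order on T-675 targets Ilius, not Quenland; it does not apply.
Duty = $505,761.28 × 14% = $70,806.58.
Line 3 (W-108, Astara, 1,903 units, $241,566.82):
Base rate for W-108 is 10.5%.
W-108 has an FTA preferential rate, but origin Astara is not Quenland; base rate stands.
Duty = $241,566.82 × 10.5% = $25,364.52.
Total = $118,015.32 + $70,806.58 + $25,364.52 = $214,186.42.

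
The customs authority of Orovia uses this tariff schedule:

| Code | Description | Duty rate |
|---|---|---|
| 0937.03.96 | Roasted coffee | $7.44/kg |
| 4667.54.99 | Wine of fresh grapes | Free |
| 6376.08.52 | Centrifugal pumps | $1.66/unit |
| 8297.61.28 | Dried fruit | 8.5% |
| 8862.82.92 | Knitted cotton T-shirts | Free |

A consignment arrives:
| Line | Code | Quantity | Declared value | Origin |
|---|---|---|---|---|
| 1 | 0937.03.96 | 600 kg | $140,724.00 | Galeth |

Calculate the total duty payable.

Line 1 (0937.03.96, Galeth, 600 kg, $140,724.00):
Base rate for 0937.03.96 is $7.44/kg.
Duty = 600 × $7.44 = $4,464.00.

$4,464.00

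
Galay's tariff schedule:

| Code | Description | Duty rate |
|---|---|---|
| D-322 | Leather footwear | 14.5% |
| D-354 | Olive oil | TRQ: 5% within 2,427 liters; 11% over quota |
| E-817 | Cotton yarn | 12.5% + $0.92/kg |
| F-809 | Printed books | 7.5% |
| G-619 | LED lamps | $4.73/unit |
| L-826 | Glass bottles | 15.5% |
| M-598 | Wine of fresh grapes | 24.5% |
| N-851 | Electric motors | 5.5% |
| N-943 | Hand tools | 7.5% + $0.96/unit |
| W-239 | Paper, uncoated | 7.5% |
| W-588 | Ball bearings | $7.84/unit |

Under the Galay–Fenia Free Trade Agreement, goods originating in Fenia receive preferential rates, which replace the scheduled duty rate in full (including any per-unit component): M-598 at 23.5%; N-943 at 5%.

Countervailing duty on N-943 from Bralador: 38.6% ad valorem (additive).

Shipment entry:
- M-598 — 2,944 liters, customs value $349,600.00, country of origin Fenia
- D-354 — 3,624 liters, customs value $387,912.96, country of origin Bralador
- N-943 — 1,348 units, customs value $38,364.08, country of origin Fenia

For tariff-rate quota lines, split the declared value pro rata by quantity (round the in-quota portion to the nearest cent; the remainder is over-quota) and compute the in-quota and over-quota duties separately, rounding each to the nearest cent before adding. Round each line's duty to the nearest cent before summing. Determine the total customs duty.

$111,157.46

Line 1 (M-598, Fenia, 2,944 liters, $349,600.00):
Base rate for M-598 is 24.5%.
Origin Fenia qualifies under the Galay–Fenia agreement and M-598 is covered: preferential rate 23.5% applies instead.
Duty = $349,600.00 × 23.5% = $82,156.00.
Line 2 (D-354, Bralador, 3,624 liters, $387,912.96):
Code D-354 is under a tariff-rate quota (threshold 2,427 liters). In-quota: 2,427 liters at 5%; over-quota: 1,197 liters at 11%.
Pro-rata value split: in-quota = $387,912.96 × 2,427/3,624 = $259,786.08; over-quota = $387,912.96 − $259,786.08 = $128,126.88.
In-quota duty = $259,786.08 × 5% = $12,989.30. Over-quota duty = $128,126.88 × 11% = $14,093.96.
Line duty = $12,989.30 + $14,093.96 = $27,083.26.
Line 3 (N-943, Fenia, 1,348 units, $38,364.08):
Base rate for N-943 is 7.5% + $0.96/unit.
Origin Fenia qualifies under the Galay–Fenia agreement and N-943 is covered: preferential rate 5% applies instead.
The additional-duty order on N-943 targets Bralador, not Fenia; it does not apply.
Duty = $38,364.08 × 5% = $1,918.20.
Total = $82,156.00 + $27,083.26 + $1,918.20 = $111,157.46.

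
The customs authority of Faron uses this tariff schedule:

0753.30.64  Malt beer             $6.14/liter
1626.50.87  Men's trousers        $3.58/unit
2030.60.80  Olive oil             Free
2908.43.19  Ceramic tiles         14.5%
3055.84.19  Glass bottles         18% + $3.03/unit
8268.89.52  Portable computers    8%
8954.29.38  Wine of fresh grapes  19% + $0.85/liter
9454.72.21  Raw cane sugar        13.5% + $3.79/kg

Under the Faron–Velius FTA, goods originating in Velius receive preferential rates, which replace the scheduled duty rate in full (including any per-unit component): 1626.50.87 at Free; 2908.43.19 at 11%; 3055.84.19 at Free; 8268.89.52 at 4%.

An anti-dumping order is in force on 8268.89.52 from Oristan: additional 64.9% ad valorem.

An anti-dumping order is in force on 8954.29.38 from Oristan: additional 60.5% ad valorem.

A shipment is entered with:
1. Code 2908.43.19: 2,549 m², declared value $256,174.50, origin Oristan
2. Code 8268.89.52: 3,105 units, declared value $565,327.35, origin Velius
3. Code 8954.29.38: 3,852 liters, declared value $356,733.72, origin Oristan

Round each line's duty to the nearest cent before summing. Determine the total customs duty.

$346,635.90

Line 1 (2908.43.19, Oristan, 2,549 m², $256,174.50):
Base rate for 2908.43.19 is 14.5%.
2908.43.19 has an FTA preferential rate, but origin Oristan is not Velius; base rate stands.
Duty = $256,174.50 × 14.5% = $37,145.30.
Line 2 (8268.89.52, Velius, 3,105 units, $565,327.35):
Base rate for 8268.89.52 is 8%.
Origin Velius qualifies under the Faron–Velius agreement and 8268.89.52 is covered: preferential rate 4% applies instead.
The additional-duty order on 8268.89.52 targets Oristan, not Velius; it does not apply.
Duty = $565,327.35 × 4% = $22,613.09.
Line 3 (8954.29.38, Oristan, 3,852 liters, $356,733.72):
Base rate for 8954.29.38 is 19% + $0.85/liter.
Additional duty on 8954.29.38 from Oristan: +60.5%. Applied ad valorem rate: 19% + 60.5% = 79.5%.
Duty = $356,733.72 × 79.5% + 3,852 × $0.85 = $286,877.51.
Total = $37,145.30 + $22,613.09 + $286,877.51 = $346,635.90.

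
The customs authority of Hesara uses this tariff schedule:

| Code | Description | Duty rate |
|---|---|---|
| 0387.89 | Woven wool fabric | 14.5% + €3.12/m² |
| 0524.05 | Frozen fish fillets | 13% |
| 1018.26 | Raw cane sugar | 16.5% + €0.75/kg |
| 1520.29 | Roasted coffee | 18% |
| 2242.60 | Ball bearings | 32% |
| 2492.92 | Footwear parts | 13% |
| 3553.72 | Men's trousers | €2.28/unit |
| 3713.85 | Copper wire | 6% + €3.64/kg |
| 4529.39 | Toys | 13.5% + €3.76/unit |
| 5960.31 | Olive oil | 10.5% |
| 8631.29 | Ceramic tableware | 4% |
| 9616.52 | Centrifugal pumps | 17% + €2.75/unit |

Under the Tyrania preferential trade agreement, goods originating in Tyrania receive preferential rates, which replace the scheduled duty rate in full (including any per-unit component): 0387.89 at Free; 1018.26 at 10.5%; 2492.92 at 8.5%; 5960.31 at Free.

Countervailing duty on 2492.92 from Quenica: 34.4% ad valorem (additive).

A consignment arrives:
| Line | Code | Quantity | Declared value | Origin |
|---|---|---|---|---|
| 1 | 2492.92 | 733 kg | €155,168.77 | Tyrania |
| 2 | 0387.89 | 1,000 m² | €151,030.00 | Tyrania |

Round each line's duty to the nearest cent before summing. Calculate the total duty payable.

€13,189.35

Line 1 (2492.92, Tyrania, 733 kg, €155,168.77):
Base rate for 2492.92 is 13%.
Origin Tyrania qualifies under the Hesara–Tyrania agreement and 2492.92 is covered: preferential rate 8.5% applies instead.
The additional-duty order on 2492.92 targets Quenica, not Tyrania; it does not apply.
Duty = €155,168.77 × 8.5% = €13,189.35.
Line 2 (0387.89, Tyrania, 1,000 m², €151,030.00):
Base rate for 0387.89 is 14.5% + €3.12/m².
Origin Tyrania qualifies under the Hesara–Tyrania agreement and 0387.89 is covered: preferential rate Free applies instead.
Duty = €151,030.00 × 0% = €0.00.
Total = €13,189.35 + €0.00 = €13,189.35.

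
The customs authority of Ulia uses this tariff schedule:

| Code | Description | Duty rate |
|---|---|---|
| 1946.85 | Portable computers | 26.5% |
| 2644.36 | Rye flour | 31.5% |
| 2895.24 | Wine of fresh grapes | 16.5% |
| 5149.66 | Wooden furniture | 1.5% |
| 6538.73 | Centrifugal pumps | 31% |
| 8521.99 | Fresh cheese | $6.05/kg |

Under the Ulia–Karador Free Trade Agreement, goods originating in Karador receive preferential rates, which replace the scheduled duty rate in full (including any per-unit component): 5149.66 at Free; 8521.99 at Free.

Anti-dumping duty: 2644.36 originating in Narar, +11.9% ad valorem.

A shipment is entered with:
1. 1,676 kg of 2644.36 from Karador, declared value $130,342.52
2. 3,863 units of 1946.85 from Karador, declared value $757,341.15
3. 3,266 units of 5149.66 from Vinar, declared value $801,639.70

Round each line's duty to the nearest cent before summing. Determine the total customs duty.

$253,777.89

Line 1 (2644.36, Karador, 1,676 kg, $130,342.52):
Base rate for 2644.36 is 31.5%.
Origin Karador is the FTA partner but 2644.36 is not on the preference list; base rate stands.
The additional-duty order on 2644.36 targets Narar, not Karador; it does not apply.
Duty = $130,342.52 × 31.5% = $41,057.89.
Line 2 (1946.85, Karador, 3,863 units, $757,341.15):
Base rate for 1946.85 is 26.5%.
Origin Karador is the FTA partner but 1946.85 is not on the preference list; base rate stands.
Duty = $757,341.15 × 26.5% = $200,695.40.
Line 3 (5149.66, Vinar, 3,266 units, $801,639.70):
Base rate for 5149.66 is 1.5%.
5149.66 has an FTA preferential rate, but origin Vinar is not Karador; base rate stands.
Duty = $801,639.70 × 1.5% = $12,024.60.
Total = $41,057.89 + $200,695.40 + $12,024.60 = $253,777.89.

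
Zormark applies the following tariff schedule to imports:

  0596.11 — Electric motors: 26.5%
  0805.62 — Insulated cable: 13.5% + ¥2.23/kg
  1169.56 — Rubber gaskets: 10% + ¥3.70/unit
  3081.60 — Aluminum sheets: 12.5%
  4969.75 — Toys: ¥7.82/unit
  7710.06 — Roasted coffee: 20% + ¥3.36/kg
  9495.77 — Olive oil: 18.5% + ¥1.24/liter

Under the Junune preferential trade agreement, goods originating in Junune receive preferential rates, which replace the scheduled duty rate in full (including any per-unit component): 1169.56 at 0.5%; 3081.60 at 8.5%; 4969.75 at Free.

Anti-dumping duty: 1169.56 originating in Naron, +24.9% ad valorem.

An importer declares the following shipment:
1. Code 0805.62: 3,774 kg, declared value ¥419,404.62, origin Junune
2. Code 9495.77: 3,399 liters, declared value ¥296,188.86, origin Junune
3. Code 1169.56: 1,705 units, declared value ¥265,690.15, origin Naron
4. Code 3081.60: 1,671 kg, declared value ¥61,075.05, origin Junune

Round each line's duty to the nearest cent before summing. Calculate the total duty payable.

¥228,271.08

Line 1 (0805.62, Junune, 3,774 kg, ¥419,404.62):
Base rate for 0805.62 is 13.5% + ¥2.23/kg.
Origin Junune is the FTA partner but 0805.62 is not on the preference list; base rate stands.
Duty = ¥419,404.62 × 13.5% + 3,774 × ¥2.23 = ¥65,035.64.
Line 2 (9495.77, Junune, 3,399 liters, ¥296,188.86):
Base rate for 9495.77 is 18.5% + ¥1.24/liter.
Origin Junune is the FTA partner but 9495.77 is not on the preference list; base rate stands.
Duty = ¥296,188.86 × 18.5% + 3,399 × ¥1.24 = ¥59,009.70.
Line 3 (1169.56, Naron, 1,705 units, ¥265,690.15):
Base rate for 1169.56 is 10% + ¥3.70/unit.
1169.56 has an FTA preferential rate, but origin Naron is not Junune; base rate stands.
Additional duty on 1169.56 from Naron: +24.9%. Applied ad valorem rate: 10% + 24.9% = 34.9%.
Duty = ¥265,690.15 × 34.9% + 1,705 × ¥3.70 = ¥99,034.36.
Line 4 (3081.60, Junune, 1,671 kg, ¥61,075.05):
Base rate for 3081.60 is 12.5%.
Origin Junune qualifies under the Zormark–Junune agreement and 3081.60 is covered: preferential rate 8.5% applies instead.
Duty = ¥61,075.05 × 8.5% = ¥5,191.38.
Total = ¥65,035.64 + ¥59,009.70 + ¥99,034.36 + ¥5,191.38 = ¥228,271.08.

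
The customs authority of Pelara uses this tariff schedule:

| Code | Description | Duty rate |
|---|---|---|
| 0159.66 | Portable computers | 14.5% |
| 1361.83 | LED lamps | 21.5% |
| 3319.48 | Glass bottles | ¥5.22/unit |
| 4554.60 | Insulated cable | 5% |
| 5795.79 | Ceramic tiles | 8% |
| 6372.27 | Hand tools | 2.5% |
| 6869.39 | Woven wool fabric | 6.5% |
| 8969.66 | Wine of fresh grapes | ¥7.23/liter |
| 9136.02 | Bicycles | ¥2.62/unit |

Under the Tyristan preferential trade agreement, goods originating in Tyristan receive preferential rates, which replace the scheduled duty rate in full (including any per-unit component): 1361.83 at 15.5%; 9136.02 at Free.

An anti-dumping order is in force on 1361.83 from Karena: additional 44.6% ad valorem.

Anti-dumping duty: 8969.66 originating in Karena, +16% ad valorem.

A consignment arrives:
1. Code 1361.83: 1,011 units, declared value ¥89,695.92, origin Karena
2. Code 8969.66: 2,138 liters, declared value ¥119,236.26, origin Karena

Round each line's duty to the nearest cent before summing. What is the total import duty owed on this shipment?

Line 1 (1361.83, Karena, 1,011 units, ¥89,695.92):
Base rate for 1361.83 is 21.5%.
1361.83 has an FTA preferential rate, but origin Karena is not Tyristan; base rate stands.
Additional duty on 1361.83 from Karena: +44.6%. Applied ad valorem rate: 21.5% + 44.6% = 66.1%.
Duty = ¥89,695.92 × 66.1% = ¥59,289.00.
Line 2 (8969.66, Karena, 2,138 liters, ¥119,236.26):
Base rate for 8969.66 is ¥7.23/liter.
Additional duty on 8969.66 from Karena: +16% ad valorem. Applied ad valorem rate = 16%.
Duty = ¥119,236.26 × 16% + 2,138 × ¥7.23 = ¥34,535.54.
Total = ¥59,289.00 + ¥34,535.54 = ¥93,824.54.

¥93,824.54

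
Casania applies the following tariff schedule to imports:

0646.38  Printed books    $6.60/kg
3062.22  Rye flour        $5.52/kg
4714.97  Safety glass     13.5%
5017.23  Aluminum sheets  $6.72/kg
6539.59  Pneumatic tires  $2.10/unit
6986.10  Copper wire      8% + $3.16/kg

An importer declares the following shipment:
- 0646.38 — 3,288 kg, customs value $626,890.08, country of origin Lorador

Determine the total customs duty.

Line 1 (0646.38, Lorador, 3,288 kg, $626,890.08):
Base rate for 0646.38 is $6.60/kg.
Duty = 3,288 × $6.60 = $21,700.80.

$21,700.80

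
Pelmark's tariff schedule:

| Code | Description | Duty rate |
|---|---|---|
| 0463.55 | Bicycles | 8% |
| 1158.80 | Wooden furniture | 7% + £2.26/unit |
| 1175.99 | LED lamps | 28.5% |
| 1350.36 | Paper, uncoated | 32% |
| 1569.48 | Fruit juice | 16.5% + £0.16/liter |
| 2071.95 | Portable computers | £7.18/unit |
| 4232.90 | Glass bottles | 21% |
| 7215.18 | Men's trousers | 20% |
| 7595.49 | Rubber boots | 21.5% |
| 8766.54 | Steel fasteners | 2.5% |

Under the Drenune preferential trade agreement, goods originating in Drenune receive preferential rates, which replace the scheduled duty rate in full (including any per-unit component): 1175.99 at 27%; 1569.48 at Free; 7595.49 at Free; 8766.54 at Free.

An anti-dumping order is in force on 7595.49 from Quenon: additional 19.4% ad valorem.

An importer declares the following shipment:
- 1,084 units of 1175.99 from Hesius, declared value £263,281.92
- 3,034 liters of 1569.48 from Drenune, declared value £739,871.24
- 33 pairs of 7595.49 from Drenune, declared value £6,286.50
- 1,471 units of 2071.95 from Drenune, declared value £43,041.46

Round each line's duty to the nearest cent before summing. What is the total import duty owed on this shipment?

Line 1 (1175.99, Hesius, 1,084 units, £263,281.92):
Base rate for 1175.99 is 28.5%.
1175.99 has an FTA preferential rate, but origin Hesius is not Drenune; base rate stands.
Duty = £263,281.92 × 28.5% = £75,035.35.
Line 2 (1569.48, Drenune, 3,034 liters, £739,871.24):
Base rate for 1569.48 is 16.5% + £0.16/liter.
Origin Drenune qualifies under the Pelmark–Drenune agreement and 1569.48 is covered: preferential rate Free applies instead.
Duty = £739,871.24 × 0% = £0.00.
Line 3 (7595.49, Drenune, 33 pairs, £6,286.50):
Base rate for 7595.49 is 21.5%.
Origin Drenune qualifies under the Pelmark–Drenune agreement and 7595.49 is covered: preferential rate Free applies instead.
The additional-duty order on 7595.49 targets Quenon, not Drenune; it does not apply.
Duty = £6,286.50 × 0% = £0.00.
Line 4 (2071.95, Drenune, 1,471 units, £43,041.46):
Base rate for 2071.95 is £7.18/unit.
Origin Drenune is the FTA partner but 2071.95 is not on the preference list; base rate stands.
Duty = 1,471 × £7.18 = £10,561.78.
Total = £75,035.35 + £0.00 + £0.00 + £10,561.78 = £85,597.13.

£85,597.13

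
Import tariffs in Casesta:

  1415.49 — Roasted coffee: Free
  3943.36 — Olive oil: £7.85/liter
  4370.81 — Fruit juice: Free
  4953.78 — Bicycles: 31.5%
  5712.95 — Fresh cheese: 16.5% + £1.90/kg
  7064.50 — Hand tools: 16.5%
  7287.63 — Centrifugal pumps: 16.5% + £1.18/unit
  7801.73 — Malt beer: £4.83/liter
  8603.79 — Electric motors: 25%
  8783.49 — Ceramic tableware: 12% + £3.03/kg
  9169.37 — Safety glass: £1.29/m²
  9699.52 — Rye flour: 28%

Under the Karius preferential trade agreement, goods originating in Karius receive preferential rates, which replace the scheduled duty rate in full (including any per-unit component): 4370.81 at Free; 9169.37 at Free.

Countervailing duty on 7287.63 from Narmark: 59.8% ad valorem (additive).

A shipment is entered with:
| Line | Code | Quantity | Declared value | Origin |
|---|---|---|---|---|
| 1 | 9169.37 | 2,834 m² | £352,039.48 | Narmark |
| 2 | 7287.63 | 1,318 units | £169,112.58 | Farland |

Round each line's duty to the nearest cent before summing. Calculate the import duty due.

£33,114.68

Line 1 (9169.37, Narmark, 2,834 m², £352,039.48):
Base rate for 9169.37 is £1.29/m².
9169.37 has an FTA preferential rate, but origin Narmark is not Karius; base rate stands.
Duty = 2,834 × £1.29 = £3,655.86.
Line 2 (7287.63, Farland, 1,318 units, £169,112.58):
Base rate for 7287.63 is 16.5% + £1.18/unit.
The additional-duty order on 7287.63 targets Narmark, not Farland; it does not apply.
Duty = £169,112.58 × 16.5% + 1,318 × £1.18 = £29,458.82.
Total = £3,655.86 + £29,458.82 = £33,114.68.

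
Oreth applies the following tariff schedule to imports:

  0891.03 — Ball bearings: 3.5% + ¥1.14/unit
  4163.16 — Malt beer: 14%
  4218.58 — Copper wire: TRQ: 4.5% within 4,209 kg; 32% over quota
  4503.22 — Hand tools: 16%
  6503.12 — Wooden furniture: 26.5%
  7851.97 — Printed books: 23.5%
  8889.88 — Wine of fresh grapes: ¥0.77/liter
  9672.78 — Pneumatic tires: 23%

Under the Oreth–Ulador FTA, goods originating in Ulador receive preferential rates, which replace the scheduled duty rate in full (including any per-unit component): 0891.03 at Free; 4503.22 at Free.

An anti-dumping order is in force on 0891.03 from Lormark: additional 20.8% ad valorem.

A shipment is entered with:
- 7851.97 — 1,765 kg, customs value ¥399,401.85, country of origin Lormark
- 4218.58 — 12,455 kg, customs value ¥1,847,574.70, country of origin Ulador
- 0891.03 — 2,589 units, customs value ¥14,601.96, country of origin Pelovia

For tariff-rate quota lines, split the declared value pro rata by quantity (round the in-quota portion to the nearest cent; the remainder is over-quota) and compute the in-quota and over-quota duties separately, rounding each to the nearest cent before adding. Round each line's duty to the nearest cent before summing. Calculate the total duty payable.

Line 1 (7851.97, Lormark, 1,765 kg, ¥399,401.85):
Base rate for 7851.97 is 23.5%.
Duty = ¥399,401.85 × 23.5% = ¥93,859.43.
Line 2 (4218.58, Ulador, 12,455 kg, ¥1,847,574.70):
Code 4218.58 is under a tariff-rate quota (threshold 4,209 kg). In-quota: 4,209 kg at 4.5%; over-quota: 8,246 kg at 32%.
Pro-rata value split: in-quota = ¥1,847,574.70 × 4,209/12,455 = ¥624,363.06; over-quota = ¥1,847,574.70 − ¥624,363.06 = ¥1,223,211.64.
In-quota duty = ¥624,363.06 × 4.5% = ¥28,096.34. Over-quota duty = ¥1,223,211.64 × 32% = ¥391,427.72.
Line duty = ¥28,096.34 + ¥391,427.72 = ¥419,524.06.
Line 3 (0891.03, Pelovia, 2,589 units, ¥14,601.96):
Base rate for 0891.03 is 3.5% + ¥1.14/unit.
0891.03 has an FTA preferential rate, but origin Pelovia is not Ulador; base rate stands.
The additional-duty order on 0891.03 targets Lormark, not Pelovia; it does not apply.
Duty = ¥14,601.96 × 3.5% + 2,589 × ¥1.14 = ¥3,462.53.
Total = ¥93,859.43 + ¥419,524.06 + ¥3,462.53 = ¥516,846.02.

¥516,846.02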